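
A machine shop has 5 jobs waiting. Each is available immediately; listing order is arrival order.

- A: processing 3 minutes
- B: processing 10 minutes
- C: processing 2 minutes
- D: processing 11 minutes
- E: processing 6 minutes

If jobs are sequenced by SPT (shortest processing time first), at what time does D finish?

32

SPT (increasing processing time): C A E B D.
C: 0→2
A: 2→5
E: 5→11
B: 11→21
D: 21→32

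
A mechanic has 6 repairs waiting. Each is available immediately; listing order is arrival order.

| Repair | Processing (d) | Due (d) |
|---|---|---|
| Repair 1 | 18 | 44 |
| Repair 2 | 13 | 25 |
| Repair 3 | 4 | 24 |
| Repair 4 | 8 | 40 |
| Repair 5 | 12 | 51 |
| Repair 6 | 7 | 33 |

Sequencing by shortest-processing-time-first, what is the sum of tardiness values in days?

37

SPT (increasing processing time): Repair 3 Repair 6 Repair 4 Repair 5 Repair 2 Repair 1.
Repair 3: 0→4, due 24, tardiness 0
Repair 6: 4→11, due 33, tardiness 0
Repair 4: 11→19, due 40, tardiness 0
Repair 5: 19→31, due 51, tardiness 0
Repair 2: 31→44, due 25, tardiness 19
Repair 1: 44→62, due 44, tardiness 18
Sum = 0+0+0+0+19+18 = 37.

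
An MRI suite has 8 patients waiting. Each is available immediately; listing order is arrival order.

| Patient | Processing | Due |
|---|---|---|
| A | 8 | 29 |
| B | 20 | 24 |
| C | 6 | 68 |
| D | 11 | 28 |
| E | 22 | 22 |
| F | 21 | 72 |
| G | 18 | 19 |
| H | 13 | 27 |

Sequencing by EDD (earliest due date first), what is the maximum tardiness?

EDD (increasing due date): G E B H D A C F.
G: 0→18, due 19, tardiness 0
E: 18→40, due 22, tardiness 18
B: 40→60, due 24, tardiness 36
H: 60→73, due 27, tardiness 46
D: 73→84, due 28, tardiness 56
A: 84→92, due 29, tardiness 63
C: 92→98, due 68, tardiness 30
F: 98→119, due 72, tardiness 47
Maximum = 63.

63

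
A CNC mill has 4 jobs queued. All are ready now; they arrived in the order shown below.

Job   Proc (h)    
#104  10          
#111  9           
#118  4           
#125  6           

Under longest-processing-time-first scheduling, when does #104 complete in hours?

LPT (decreasing processing time): #104 #111 #125 #118.
#104: 0→10

10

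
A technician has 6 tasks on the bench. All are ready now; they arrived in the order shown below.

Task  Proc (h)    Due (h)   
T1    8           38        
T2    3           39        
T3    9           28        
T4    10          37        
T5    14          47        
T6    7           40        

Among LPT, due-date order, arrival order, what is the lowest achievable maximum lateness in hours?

4

LPT (decreasing processing time): T5 T4 T3 T1 T6 T2.
T5: 0→14, due 47, lateness -33
T4: 14→24, due 37, lateness -13
T3: 24→33, due 28, lateness 5
T1: 33→41, due 38, lateness 3
T6: 41→48, due 40, lateness 8
T2: 48→51, due 39, lateness 12
Maximum = 12.
EDD (increasing due date): T3 T4 T1 T2 T6 T5.
T3: 0→9, due 28, lateness -19
T4: 9→19, due 37, lateness -18
T1: 19→27, due 38, lateness -11
T2: 27→30, due 39, lateness -9
T6: 30→37, due 40, lateness -3
T5: 37→51, due 47, lateness 4
Maximum = 4.
FIFO (arrival order): T1 T2 T3 T4 T5 T6.
T1: 0→8, due 38, lateness -30
T2: 8→11, due 39, lateness -28
T3: 11→20, due 28, lateness -8
T4: 20→30, due 37, lateness -7
T5: 30→44, due 47, lateness -3
T6: 44→51, due 40, lateness 11
Maximum = 11.
LPT 12, EDD 4, FIFO 11 → minimum 4.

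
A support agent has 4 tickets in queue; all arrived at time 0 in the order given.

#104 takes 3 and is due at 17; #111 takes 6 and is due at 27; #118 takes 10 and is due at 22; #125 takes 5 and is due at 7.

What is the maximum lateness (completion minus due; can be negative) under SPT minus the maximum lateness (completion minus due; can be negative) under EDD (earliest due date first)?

4

SPT (increasing processing time): #104 #125 #111 #118.
#104: 0→3, due 17, lateness -14
#125: 3→8, due 7, lateness 1
#111: 8→14, due 27, lateness -13
#118: 14→24, due 22, lateness 2
Maximum = 2.
EDD (increasing due date): #125 #104 #118 #111.
#125: 0→5, due 7, lateness -2
#104: 5→8, due 17, lateness -9
#118: 8→18, due 22, lateness -4
#111: 18→24, due 27, lateness -3
Maximum = -2.
Difference = 2 − -2 = 4.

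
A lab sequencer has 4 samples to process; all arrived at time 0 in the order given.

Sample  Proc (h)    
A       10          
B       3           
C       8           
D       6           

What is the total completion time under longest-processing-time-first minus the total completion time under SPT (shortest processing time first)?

LPT (decreasing processing time): A C D B.
A: 0→10
C: 10→18
D: 18→24
B: 24→27
Sum = 10+18+24+27 = 79.
SPT (increasing processing time): B D C A.
B: 0→3
D: 3→9
C: 9→17
A: 17→27
Sum = 3+9+17+27 = 56.
Difference = 79 − 56 = 23.

23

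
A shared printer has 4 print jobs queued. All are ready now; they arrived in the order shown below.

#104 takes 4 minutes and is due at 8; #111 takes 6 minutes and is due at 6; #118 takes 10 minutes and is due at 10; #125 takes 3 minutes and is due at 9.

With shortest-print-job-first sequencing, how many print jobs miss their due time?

2

SPT (increasing processing time): #125 #104 #111 #118.
#125: 0→3, due 9, tardiness 0
#104: 3→7, due 8, tardiness 0
#111: 7→13, due 6, tardiness 7
#118: 13→23, due 10, tardiness 13
Late print jobs: 2.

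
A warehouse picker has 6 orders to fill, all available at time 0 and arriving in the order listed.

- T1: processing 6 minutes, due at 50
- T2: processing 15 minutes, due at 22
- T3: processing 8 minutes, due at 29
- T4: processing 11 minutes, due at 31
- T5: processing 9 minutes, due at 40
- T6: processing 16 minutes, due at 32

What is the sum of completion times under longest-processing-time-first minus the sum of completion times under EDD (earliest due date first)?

LPT (decreasing processing time): T6 T2 T4 T5 T3 T1.
T6: 0→16
T2: 16→31
T4: 31→42
T5: 42→51
T3: 51→59
T1: 59→65
Sum = 16+31+42+51+59+65 = 264.
EDD (increasing due date): T2 T3 T4 T6 T5 T1.
T2: 0→15
T3: 15→23
T4: 23→34
T6: 34→50
T5: 50→59
T1: 59→65
Sum = 15+23+34+50+59+65 = 246.
Difference = 264 − 246 = 18.

18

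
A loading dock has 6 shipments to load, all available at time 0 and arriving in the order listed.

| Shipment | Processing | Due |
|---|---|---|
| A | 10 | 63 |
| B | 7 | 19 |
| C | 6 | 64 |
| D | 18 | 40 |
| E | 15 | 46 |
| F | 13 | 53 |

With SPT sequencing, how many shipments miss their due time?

SPT (increasing processing time): C B A F E D.
C: 0→6, due 64, tardiness 0
B: 6→13, due 19, tardiness 0
A: 13→23, due 63, tardiness 0
F: 23→36, due 53, tardiness 0
E: 36→51, due 46, tardiness 5
D: 51→69, due 40, tardiness 29
Late shipments: 2.

2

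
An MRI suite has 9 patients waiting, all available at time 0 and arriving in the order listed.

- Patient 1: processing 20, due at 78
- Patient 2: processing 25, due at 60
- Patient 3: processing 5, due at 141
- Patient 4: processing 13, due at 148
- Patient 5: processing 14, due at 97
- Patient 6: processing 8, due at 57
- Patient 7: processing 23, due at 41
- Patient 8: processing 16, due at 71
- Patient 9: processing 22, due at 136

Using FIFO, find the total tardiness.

158

FIFO (arrival order): Patient 1 Patient 2 Patient 3 Patient 4 Patient 5 Patient 6 Patient 7 Patient 8 Patient 9.
Patient 1: 0→20, due 78, tardiness 0
Patient 2: 20→45, due 60, tardiness 0
Patient 3: 45→50, due 141, tardiness 0
Patient 4: 50→63, due 148, tardiness 0
Patient 5: 63→77, due 97, tardiness 0
Patient 6: 77→85, due 57, tardiness 28
Patient 7: 85→108, due 41, tardiness 67
Patient 8: 108→124, due 71, tardiness 53
Patient 9: 124→146, due 136, tardiness 10
Sum = 0+0+0+0+0+28+67+53+10 = 158.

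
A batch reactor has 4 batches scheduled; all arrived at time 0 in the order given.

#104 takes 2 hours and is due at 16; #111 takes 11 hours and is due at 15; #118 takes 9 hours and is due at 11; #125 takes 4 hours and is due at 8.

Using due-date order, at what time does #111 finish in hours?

24

EDD (increasing due date): #125 #118 #111 #104.
#125: 0→4
#118: 4→13
#111: 13→24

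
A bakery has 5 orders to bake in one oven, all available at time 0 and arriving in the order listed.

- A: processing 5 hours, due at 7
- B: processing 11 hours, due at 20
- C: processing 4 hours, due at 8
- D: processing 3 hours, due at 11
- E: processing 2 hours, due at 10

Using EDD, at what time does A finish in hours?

EDD (increasing due date): A C E D B.
A: 0→5

5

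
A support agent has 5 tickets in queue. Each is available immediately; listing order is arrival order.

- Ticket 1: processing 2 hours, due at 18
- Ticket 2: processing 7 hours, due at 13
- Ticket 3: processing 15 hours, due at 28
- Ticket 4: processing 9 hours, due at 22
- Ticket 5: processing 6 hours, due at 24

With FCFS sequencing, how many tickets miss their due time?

2

FIFO (arrival order): Ticket 1 Ticket 2 Ticket 3 Ticket 4 Ticket 5.
Ticket 1: 0→2, due 18, tardiness 0
Ticket 2: 2→9, due 13, tardiness 0
Ticket 3: 9→24, due 28, tardiness 0
Ticket 4: 24→33, due 22, tardiness 11
Ticket 5: 33→39, due 24, tardiness 15
Late tickets: 2.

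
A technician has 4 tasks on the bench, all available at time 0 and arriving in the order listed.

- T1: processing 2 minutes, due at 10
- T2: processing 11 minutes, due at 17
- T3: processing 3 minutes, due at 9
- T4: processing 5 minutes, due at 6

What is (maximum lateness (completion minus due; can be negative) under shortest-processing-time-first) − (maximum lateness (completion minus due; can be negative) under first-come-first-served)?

SPT (increasing processing time): T1 T3 T4 T2.
T1: 0→2, due 10, lateness -8
T3: 2→5, due 9, lateness -4
T4: 5→10, due 6, lateness 4
T2: 10→21, due 17, lateness 4
Maximum = 4.
FIFO (arrival order): T1 T2 T3 T4.
T1: 0→2, due 10, lateness -8
T2: 2→13, due 17, lateness -4
T3: 13→16, due 9, lateness 7
T4: 16→21, due 6, lateness 15
Maximum = 15.
Difference = 4 − 15 = -11.

-11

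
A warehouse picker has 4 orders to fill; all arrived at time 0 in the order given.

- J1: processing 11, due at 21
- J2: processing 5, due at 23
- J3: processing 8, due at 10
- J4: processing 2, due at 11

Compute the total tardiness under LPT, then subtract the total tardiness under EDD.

LPT (decreasing processing time): J1 J3 J2 J4.
J1: 0→11, due 21, tardiness 0
J3: 11→19, due 10, tardiness 9
J2: 19→24, due 23, tardiness 1
J4: 24→26, due 11, tardiness 15
Sum = 0+9+1+15 = 25.
EDD (increasing due date): J3 J4 J1 J2.
J3: 0→8, due 10, tardiness 0
J4: 8→10, due 11, tardiness 0
J1: 10→21, due 21, tardiness 0
J2: 21→26, due 23, tardiness 3
Sum = 0+0+0+3 = 3.
Difference = 25 − 3 = 22.

22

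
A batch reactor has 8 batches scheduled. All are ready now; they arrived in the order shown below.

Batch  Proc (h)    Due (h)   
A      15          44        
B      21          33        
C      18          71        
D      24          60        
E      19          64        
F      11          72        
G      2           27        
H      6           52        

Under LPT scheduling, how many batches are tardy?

6

LPT (decreasing processing time): D B E C A F H G.
D: 0→24, due 60, tardiness 0
B: 24→45, due 33, tardiness 12
E: 45→64, due 64, tardiness 0
C: 64→82, due 71, tardiness 11
A: 82→97, due 44, tardiness 53
F: 97→108, due 72, tardiness 36
H: 108→114, due 52, tardiness 62
G: 114→116, due 27, tardiness 89
Late batches: 6.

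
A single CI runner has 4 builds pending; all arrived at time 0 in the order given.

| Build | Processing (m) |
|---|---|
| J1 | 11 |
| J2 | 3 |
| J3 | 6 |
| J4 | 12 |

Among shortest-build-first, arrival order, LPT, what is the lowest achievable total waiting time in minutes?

32

SPT (increasing processing time): J2 J3 J1 J4.
J2: waits 0, runs 0→3
J3: waits 3, runs 3→9
J1: waits 9, runs 9→20
J4: waits 20, runs 20→32
Sum = 0+3+9+20 = 32.
FIFO (arrival order): J1 J2 J3 J4.
J1: waits 0, runs 0→11
J2: waits 11, runs 11→14
J3: waits 14, runs 14→20
J4: waits 20, runs 20→32
Sum = 0+11+14+20 = 45.
LPT (decreasing processing time): J4 J1 J3 J2.
J4: waits 0, runs 0→12
J1: waits 12, runs 12→23
J3: waits 23, runs 23→29
J2: waits 29, runs 29→32
Sum = 0+12+23+29 = 64.
SPT 32, FIFO 45, LPT 64 → minimum 32.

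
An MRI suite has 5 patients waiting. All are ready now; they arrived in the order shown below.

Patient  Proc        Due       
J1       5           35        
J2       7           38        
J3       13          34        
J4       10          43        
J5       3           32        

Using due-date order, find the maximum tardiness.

EDD (increasing due date): J5 J3 J1 J2 J4.
J5: 0→3, due 32, tardiness 0
J3: 3→16, due 34, tardiness 0
J1: 16→21, due 35, tardiness 0
J2: 21→28, due 38, tardiness 0
J4: 28→38, due 43, tardiness 0
Maximum = 0.

0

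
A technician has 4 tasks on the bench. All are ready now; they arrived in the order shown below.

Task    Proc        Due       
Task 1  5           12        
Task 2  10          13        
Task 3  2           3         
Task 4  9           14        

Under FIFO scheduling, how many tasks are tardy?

FIFO (arrival order): Task 1 Task 2 Task 3 Task 4.
Task 1: 0→5, due 12, tardiness 0
Task 2: 5→15, due 13, tardiness 2
Task 3: 15→17, due 3, tardiness 14
Task 4: 17→26, due 14, tardiness 12
Late tasks: 3.

3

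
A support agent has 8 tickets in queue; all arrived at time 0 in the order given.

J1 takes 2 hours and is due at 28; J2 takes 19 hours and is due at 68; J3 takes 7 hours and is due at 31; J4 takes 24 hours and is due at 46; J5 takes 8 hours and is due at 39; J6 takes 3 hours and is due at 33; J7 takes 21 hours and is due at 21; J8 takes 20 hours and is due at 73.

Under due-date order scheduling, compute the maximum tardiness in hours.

31

EDD (increasing due date): J7 J1 J3 J6 J5 J4 J2 J8.
J7: 0→21, due 21, tardiness 0
J1: 21→23, due 28, tardiness 0
J3: 23→30, due 31, tardiness 0
J6: 30→33, due 33, tardiness 0
J5: 33→41, due 39, tardiness 2
J4: 41→65, due 46, tardiness 19
J2: 65→84, due 68, tardiness 16
J8: 84→104, due 73, tardiness 31
Maximum = 31.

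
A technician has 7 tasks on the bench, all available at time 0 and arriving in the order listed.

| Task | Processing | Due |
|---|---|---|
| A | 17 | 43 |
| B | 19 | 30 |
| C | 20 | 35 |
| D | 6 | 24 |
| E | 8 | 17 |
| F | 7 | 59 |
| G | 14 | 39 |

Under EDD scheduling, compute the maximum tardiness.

41

EDD (increasing due date): E D B C G A F.
E: 0→8, due 17, tardiness 0
D: 8→14, due 24, tardiness 0
B: 14→33, due 30, tardiness 3
C: 33→53, due 35, tardiness 18
G: 53→67, due 39, tardiness 28
A: 67→84, due 43, tardiness 41
F: 84→91, due 59, tardiness 32
Maximum = 41.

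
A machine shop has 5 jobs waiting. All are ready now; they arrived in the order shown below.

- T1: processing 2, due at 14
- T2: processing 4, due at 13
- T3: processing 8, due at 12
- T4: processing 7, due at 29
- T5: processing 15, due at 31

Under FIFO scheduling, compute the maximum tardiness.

FIFO (arrival order): T1 T2 T3 T4 T5.
T1: 0→2, due 14, tardiness 0
T2: 2→6, due 13, tardiness 0
T3: 6→14, due 12, tardiness 2
T4: 14→21, due 29, tardiness 0
T5: 21→36, due 31, tardiness 5
Maximum = 5.

5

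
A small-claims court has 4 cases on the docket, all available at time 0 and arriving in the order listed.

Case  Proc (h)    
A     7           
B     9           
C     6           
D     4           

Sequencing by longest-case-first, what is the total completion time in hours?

LPT (decreasing processing time): B A C D.
B: 0→9
A: 9→16
C: 16→22
D: 22→26
Sum = 9+16+22+26 = 73.

73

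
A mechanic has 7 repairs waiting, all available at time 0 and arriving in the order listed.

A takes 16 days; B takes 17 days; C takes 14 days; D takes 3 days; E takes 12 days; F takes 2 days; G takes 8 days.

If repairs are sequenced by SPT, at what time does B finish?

72

SPT (increasing processing time): F D G E C A B.
F: 0→2
D: 2→5
G: 5→13
E: 13→25
C: 25→39
A: 39→55
B: 55→72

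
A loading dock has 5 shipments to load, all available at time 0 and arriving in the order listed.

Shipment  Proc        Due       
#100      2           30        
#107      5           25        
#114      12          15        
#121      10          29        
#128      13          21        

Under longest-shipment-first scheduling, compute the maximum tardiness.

15

LPT (decreasing processing time): #128 #114 #121 #107 #100.
#128: 0→13, due 21, tardiness 0
#114: 13→25, due 15, tardiness 10
#121: 25→35, due 29, tardiness 6
#107: 35→40, due 25, tardiness 15
#100: 40→42, due 30, tardiness 12
Maximum = 15.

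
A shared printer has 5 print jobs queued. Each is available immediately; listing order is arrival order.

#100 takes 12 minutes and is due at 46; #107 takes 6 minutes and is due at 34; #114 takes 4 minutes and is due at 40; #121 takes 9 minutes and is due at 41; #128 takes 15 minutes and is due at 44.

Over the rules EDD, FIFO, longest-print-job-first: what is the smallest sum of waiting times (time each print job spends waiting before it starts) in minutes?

69

EDD (increasing due date): #107 #114 #121 #128 #100.
#107: waits 0, runs 0→6
#114: waits 6, runs 6→10
#121: waits 10, runs 10→19
#128: waits 19, runs 19→34
#100: waits 34, runs 34→46
Sum = 0+6+10+19+34 = 69.
FIFO (arrival order): #100 #107 #114 #121 #128.
#100: waits 0, runs 0→12
#107: waits 12, runs 12→18
#114: waits 18, runs 18→22
#121: waits 22, runs 22→31
#128: waits 31, runs 31→46
Sum = 0+12+18+22+31 = 83.
LPT (decreasing processing time): #128 #100 #121 #107 #114.
#128: waits 0, runs 0→15
#100: waits 15, runs 15→27
#121: waits 27, runs 27→36
#107: waits 36, runs 36→42
#114: waits 42, runs 42→46
Sum = 0+15+27+36+42 = 120.
EDD 69, FIFO 83, LPT 120 → minimum 69.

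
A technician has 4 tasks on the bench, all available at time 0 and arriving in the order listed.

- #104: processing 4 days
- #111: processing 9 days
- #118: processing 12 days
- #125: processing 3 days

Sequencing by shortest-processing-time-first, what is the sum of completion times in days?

54

SPT (increasing processing time): #125 #104 #111 #118.
#125: 0→3
#104: 3→7
#111: 7→16
#118: 16→28
Sum = 3+7+16+28 = 54.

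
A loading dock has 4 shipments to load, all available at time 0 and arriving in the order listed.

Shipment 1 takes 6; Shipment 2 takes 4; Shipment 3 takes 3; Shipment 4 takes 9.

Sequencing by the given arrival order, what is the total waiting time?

FIFO (arrival order): Shipment 1 Shipment 2 Shipment 3 Shipment 4.
Shipment 1: waits 0, runs 0→6
Shipment 2: waits 6, runs 6→10
Shipment 3: waits 10, runs 10→13
Shipment 4: waits 13, runs 13→22
Sum = 0+6+10+13 = 29.

29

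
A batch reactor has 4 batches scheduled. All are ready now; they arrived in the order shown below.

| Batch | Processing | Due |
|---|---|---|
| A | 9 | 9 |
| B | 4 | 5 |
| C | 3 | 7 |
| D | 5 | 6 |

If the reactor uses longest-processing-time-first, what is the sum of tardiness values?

LPT (decreasing processing time): A D B C.
A: 0→9, due 9, tardiness 0
D: 9→14, due 6, tardiness 8
B: 14→18, due 5, tardiness 13
C: 18→21, due 7, tardiness 14
Sum = 0+8+13+14 = 35.

35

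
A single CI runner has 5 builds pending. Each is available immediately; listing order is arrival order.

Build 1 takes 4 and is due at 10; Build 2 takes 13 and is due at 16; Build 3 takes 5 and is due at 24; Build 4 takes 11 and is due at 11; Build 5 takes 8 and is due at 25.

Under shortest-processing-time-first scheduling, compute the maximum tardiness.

SPT (increasing processing time): Build 1 Build 3 Build 5 Build 4 Build 2.
Build 1: 0→4, due 10, tardiness 0
Build 3: 4→9, due 24, tardiness 0
Build 5: 9→17, due 25, tardiness 0
Build 4: 17→28, due 11, tardiness 17
Build 2: 28→41, due 16, tardiness 25
Maximum = 25.

25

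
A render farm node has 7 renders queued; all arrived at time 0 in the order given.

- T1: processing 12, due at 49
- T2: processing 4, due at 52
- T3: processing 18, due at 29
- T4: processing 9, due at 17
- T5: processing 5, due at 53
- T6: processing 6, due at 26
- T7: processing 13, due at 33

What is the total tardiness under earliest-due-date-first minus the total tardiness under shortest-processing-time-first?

-11

EDD (increasing due date): T4 T6 T3 T7 T1 T2 T5.
T4: 0→9, due 17, tardiness 0
T6: 9→15, due 26, tardiness 0
T3: 15→33, due 29, tardiness 4
T7: 33→46, due 33, tardiness 13
T1: 46→58, due 49, tardiness 9
T2: 58→62, due 52, tardiness 10
T5: 62→67, due 53, tardiness 14
Sum = 0+0+4+13+9+10+14 = 50.
SPT (increasing processing time): T2 T5 T6 T4 T1 T7 T3.
T2: 0→4, due 52, tardiness 0
T5: 4→9, due 53, tardiness 0
T6: 9→15, due 26, tardiness 0
T4: 15→24, due 17, tardiness 7
T1: 24→36, due 49, tardiness 0
T7: 36→49, due 33, tardiness 16
T3: 49→67, due 29, tardiness 38
Sum = 0+0+0+7+0+16+38 = 61.
Difference = 50 − 61 = -11.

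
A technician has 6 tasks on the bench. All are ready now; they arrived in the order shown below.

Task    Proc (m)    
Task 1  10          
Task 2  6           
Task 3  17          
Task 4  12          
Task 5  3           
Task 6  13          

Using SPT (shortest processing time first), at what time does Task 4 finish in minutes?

31

SPT (increasing processing time): Task 5 Task 2 Task 1 Task 4 Task 6 Task 3.
Task 5: 0→3
Task 2: 3→9
Task 1: 9→19
Task 4: 19→31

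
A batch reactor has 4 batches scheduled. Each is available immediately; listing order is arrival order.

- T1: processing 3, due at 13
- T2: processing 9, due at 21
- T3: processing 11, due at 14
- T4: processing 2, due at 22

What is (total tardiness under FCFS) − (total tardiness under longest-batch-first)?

-1

FIFO (arrival order): T1 T2 T3 T4.
T1: 0→3, due 13, tardiness 0
T2: 3→12, due 21, tardiness 0
T3: 12→23, due 14, tardiness 9
T4: 23→25, due 22, tardiness 3
Sum = 0+0+9+3 = 12.
LPT (decreasing processing time): T3 T2 T1 T4.
T3: 0→11, due 14, tardiness 0
T2: 11→20, due 21, tardiness 0
T1: 20→23, due 13, tardiness 10
T4: 23→25, due 22, tardiness 3
Sum = 0+0+10+3 = 13.
Difference = 12 − 13 = -1.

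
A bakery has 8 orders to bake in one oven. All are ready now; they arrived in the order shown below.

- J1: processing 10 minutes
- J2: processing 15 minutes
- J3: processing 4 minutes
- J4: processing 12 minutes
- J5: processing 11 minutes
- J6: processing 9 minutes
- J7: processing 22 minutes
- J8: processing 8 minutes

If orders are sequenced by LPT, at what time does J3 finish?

91

LPT (decreasing processing time): J7 J2 J4 J5 J1 J6 J8 J3.
J7: 0→22
J2: 22→37
J4: 37→49
J5: 49→60
J1: 60→70
J6: 70→79
J8: 79→87
J3: 87→91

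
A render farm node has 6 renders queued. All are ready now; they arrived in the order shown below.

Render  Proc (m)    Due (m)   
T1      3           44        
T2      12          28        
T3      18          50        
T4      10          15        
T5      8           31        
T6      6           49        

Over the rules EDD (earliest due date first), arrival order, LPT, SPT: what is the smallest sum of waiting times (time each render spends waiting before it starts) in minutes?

EDD (increasing due date): T4 T2 T5 T1 T6 T3.
T4: waits 0, runs 0→10
T2: waits 10, runs 10→22
T5: waits 22, runs 22→30
T1: waits 30, runs 30→33
T6: waits 33, runs 33→39
T3: waits 39, runs 39→57
Sum = 0+10+22+30+33+39 = 134.
FIFO (arrival order): T1 T2 T3 T4 T5 T6.
T1: waits 0, runs 0→3
T2: waits 3, runs 3→15
T3: waits 15, runs 15→33
T4: waits 33, runs 33→43
T5: waits 43, runs 43→51
T6: waits 51, runs 51→57
Sum = 0+3+15+33+43+51 = 145.
LPT (decreasing processing time): T3 T2 T4 T5 T6 T1.
T3: waits 0, runs 0→18
T2: waits 18, runs 18→30
T4: waits 30, runs 30→40
T5: waits 40, runs 40→48
T6: waits 48, runs 48→54
T1: waits 54, runs 54→57
Sum = 0+18+30+40+48+54 = 190.
SPT (increasing processing time): T1 T6 T5 T4 T2 T3.
T1: waits 0, runs 0→3
T6: waits 3, runs 3→9
T5: waits 9, runs 9→17
T4: waits 17, runs 17→27
T2: waits 27, runs 27→39
T3: waits 39, runs 39→57
Sum = 0+3+9+17+27+39 = 95.
EDD 134, FIFO 145, LPT 190, SPT 95 → minimum 95.

95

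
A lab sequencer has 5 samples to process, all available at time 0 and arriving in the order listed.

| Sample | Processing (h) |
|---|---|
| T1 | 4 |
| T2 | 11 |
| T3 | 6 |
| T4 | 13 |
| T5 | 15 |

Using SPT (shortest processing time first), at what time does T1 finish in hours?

SPT (increasing processing time): T1 T3 T2 T4 T5.
T1: 0→4

4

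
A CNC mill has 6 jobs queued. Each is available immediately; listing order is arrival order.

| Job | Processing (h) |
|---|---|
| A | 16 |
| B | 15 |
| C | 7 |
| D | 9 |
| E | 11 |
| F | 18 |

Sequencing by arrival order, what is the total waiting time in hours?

190

FIFO (arrival order): A B C D E F.
A: waits 0, runs 0→16
B: waits 16, runs 16→31
C: waits 31, runs 31→38
D: waits 38, runs 38→47
E: waits 47, runs 47→58
F: waits 58, runs 58→76
Sum = 0+16+31+38+47+58 = 190.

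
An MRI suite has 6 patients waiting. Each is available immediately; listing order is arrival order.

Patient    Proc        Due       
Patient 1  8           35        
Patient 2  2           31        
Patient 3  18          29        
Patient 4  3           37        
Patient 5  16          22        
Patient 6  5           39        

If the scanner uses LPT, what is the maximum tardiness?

21

LPT (decreasing processing time): Patient 3 Patient 5 Patient 1 Patient 6 Patient 4 Patient 2.
Patient 3: 0→18, due 29, tardiness 0
Patient 5: 18→34, due 22, tardiness 12
Patient 1: 34→42, due 35, tardiness 7
Patient 6: 42→47, due 39, tardiness 8
Patient 4: 47→50, due 37, tardiness 13
Patient 2: 50→52, due 31, tardiness 21
Maximum = 21.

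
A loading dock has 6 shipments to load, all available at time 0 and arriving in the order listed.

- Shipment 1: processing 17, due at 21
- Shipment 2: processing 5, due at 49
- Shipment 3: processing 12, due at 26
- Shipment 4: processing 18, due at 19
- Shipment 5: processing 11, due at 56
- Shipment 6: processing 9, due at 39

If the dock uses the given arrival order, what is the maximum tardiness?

33

FIFO (arrival order): Shipment 1 Shipment 2 Shipment 3 Shipment 4 Shipment 5 Shipment 6.
Shipment 1: 0→17, due 21, tardiness 0
Shipment 2: 17→22, due 49, tardiness 0
Shipment 3: 22→34, due 26, tardiness 8
Shipment 4: 34→52, due 19, tardiness 33
Shipment 5: 52→63, due 56, tardiness 7
Shipment 6: 63→72, due 39, tardiness 33
Maximum = 33.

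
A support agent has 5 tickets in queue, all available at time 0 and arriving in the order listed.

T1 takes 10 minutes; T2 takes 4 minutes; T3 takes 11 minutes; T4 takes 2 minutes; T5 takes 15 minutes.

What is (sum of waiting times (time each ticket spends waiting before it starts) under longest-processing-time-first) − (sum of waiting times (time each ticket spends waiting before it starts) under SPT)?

66

LPT (decreasing processing time): T5 T3 T1 T2 T4.
T5: waits 0, runs 0→15
T3: waits 15, runs 15→26
T1: waits 26, runs 26→36
T2: waits 36, runs 36→40
T4: waits 40, runs 40→42
Sum = 0+15+26+36+40 = 117.
SPT (increasing processing time): T4 T2 T1 T3 T5.
T4: waits 0, runs 0→2
T2: waits 2, runs 2→6
T1: waits 6, runs 6→16
T3: waits 16, runs 16→27
T5: waits 27, runs 27→42
Sum = 0+2+6+16+27 = 51.
Difference = 117 − 51 = 66.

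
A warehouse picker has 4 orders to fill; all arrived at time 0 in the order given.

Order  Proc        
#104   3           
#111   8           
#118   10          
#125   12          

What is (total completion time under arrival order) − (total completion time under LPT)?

FIFO (arrival order): #104 #111 #118 #125.
#104: 0→3
#111: 3→11
#118: 11→21
#125: 21→33
Sum = 3+11+21+33 = 68.
LPT (decreasing processing time): #125 #118 #111 #104.
#125: 0→12
#118: 12→22
#111: 22→30
#104: 30→33
Sum = 12+22+30+33 = 97.
Difference = 68 − 97 = -29.

-29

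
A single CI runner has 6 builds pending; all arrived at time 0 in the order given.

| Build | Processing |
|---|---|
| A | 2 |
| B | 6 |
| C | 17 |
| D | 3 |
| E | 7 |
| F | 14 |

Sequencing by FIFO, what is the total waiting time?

FIFO (arrival order): A B C D E F.
A: waits 0, runs 0→2
B: waits 2, runs 2→8
C: waits 8, runs 8→25
D: waits 25, runs 25→28
E: waits 28, runs 28→35
F: waits 35, runs 35→49
Sum = 0+2+8+25+28+35 = 98.

98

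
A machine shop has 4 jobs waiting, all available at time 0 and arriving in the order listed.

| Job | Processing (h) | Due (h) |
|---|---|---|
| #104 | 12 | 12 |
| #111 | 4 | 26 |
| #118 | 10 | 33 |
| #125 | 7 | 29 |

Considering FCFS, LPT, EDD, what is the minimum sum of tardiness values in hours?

FIFO (arrival order): #104 #111 #118 #125.
#104: 0→12, due 12, tardiness 0
#111: 12→16, due 26, tardiness 0
#118: 16→26, due 33, tardiness 0
#125: 26→33, due 29, tardiness 4
Sum = 0+0+0+4 = 4.
LPT (decreasing processing time): #104 #118 #125 #111.
#104: 0→12, due 12, tardiness 0
#118: 12→22, due 33, tardiness 0
#125: 22→29, due 29, tardiness 0
#111: 29→33, due 26, tardiness 7
Sum = 0+0+0+7 = 7.
EDD (increasing due date): #104 #111 #125 #118.
#104: 0→12, due 12, tardiness 0
#111: 12→16, due 26, tardiness 0
#125: 16→23, due 29, tardiness 0
#118: 23→33, due 33, tardiness 0
Sum = 0+0+0+0 = 0.
FIFO 4, LPT 7, EDD 0 → minimum 0.

0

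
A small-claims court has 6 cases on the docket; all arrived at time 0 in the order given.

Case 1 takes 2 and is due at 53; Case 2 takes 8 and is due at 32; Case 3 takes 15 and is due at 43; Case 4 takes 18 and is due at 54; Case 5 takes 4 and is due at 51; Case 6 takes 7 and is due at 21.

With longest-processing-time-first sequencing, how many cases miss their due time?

LPT (decreasing processing time): Case 4 Case 3 Case 2 Case 6 Case 5 Case 1.
Case 4: 0→18, due 54, tardiness 0
Case 3: 18→33, due 43, tardiness 0
Case 2: 33→41, due 32, tardiness 9
Case 6: 41→48, due 21, tardiness 27
Case 5: 48→52, due 51, tardiness 1
Case 1: 52→54, due 53, tardiness 1
Late cases: 4.

4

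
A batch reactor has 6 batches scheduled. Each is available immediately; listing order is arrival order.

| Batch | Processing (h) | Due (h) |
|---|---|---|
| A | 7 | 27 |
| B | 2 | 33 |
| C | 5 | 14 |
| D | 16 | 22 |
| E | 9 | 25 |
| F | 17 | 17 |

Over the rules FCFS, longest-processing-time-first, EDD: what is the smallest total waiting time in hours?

99

FIFO (arrival order): A B C D E F.
A: waits 0, runs 0→7
B: waits 7, runs 7→9
C: waits 9, runs 9→14
D: waits 14, runs 14→30
E: waits 30, runs 30→39
F: waits 39, runs 39→56
Sum = 0+7+9+14+30+39 = 99.
LPT (decreasing processing time): F D E A C B.
F: waits 0, runs 0→17
D: waits 17, runs 17→33
E: waits 33, runs 33→42
A: waits 42, runs 42→49
C: waits 49, runs 49→54
B: waits 54, runs 54→56
Sum = 0+17+33+42+49+54 = 195.
EDD (increasing due date): C F D E A B.
C: waits 0, runs 0→5
F: waits 5, runs 5→22
D: waits 22, runs 22→38
E: waits 38, runs 38→47
A: waits 47, runs 47→54
B: waits 54, runs 54→56
Sum = 0+5+22+38+47+54 = 166.
FIFO 99, LPT 195, EDD 166 → minimum 99.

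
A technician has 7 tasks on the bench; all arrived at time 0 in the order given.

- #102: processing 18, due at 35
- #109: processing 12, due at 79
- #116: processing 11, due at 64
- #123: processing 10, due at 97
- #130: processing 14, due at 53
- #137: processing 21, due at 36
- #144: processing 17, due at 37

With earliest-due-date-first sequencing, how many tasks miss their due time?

EDD (increasing due date): #102 #137 #144 #130 #116 #109 #123.
#102: 0→18, due 35, tardiness 0
#137: 18→39, due 36, tardiness 3
#144: 39→56, due 37, tardiness 19
#130: 56→70, due 53, tardiness 17
#116: 70→81, due 64, tardiness 17
#109: 81→93, due 79, tardiness 14
#123: 93→103, due 97, tardiness 6
Late tasks: 6.

6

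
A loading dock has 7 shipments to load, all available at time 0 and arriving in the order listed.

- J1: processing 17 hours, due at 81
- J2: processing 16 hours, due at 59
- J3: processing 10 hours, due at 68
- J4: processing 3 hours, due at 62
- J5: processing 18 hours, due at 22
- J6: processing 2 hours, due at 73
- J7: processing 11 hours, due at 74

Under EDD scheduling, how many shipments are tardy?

EDD (increasing due date): J5 J2 J4 J3 J6 J7 J1.
J5: 0→18, due 22, tardiness 0
J2: 18→34, due 59, tardiness 0
J4: 34→37, due 62, tardiness 0
J3: 37→47, due 68, tardiness 0
J6: 47→49, due 73, tardiness 0
J7: 49→60, due 74, tardiness 0
J1: 60→77, due 81, tardiness 0
Late shipments: 0.

0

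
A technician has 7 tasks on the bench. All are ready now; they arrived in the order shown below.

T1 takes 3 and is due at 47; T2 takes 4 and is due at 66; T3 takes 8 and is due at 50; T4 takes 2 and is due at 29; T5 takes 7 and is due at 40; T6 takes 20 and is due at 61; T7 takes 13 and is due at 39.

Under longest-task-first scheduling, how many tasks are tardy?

LPT (decreasing processing time): T6 T7 T3 T5 T2 T1 T4.
T6: 0→20, due 61, tardiness 0
T7: 20→33, due 39, tardiness 0
T3: 33→41, due 50, tardiness 0
T5: 41→48, due 40, tardiness 8
T2: 48→52, due 66, tardiness 0
T1: 52→55, due 47, tardiness 8
T4: 55→57, due 29, tardiness 28
Late tasks: 3.

3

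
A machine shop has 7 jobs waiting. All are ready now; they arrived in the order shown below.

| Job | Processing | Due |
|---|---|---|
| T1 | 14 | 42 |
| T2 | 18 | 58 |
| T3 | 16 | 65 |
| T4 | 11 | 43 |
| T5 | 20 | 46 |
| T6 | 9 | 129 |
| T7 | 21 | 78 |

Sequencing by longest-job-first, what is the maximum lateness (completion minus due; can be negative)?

57

LPT (decreasing processing time): T7 T5 T2 T3 T1 T4 T6.
T7: 0→21, due 78, lateness -57
T5: 21→41, due 46, lateness -5
T2: 41→59, due 58, lateness 1
T3: 59→75, due 65, lateness 10
T1: 75→89, due 42, lateness 47
T4: 89→100, due 43, lateness 57
T6: 100→109, due 129, lateness -20
Maximum = 57.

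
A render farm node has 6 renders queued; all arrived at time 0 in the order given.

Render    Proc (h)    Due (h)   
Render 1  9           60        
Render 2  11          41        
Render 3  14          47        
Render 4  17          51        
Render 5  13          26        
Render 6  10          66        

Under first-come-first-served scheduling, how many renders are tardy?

FIFO (arrival order): Render 1 Render 2 Render 3 Render 4 Render 5 Render 6.
Render 1: 0→9, due 60, tardiness 0
Render 2: 9→20, due 41, tardiness 0
Render 3: 20→34, due 47, tardiness 0
Render 4: 34→51, due 51, tardiness 0
Render 5: 51→64, due 26, tardiness 38
Render 6: 64→74, due 66, tardiness 8
Late renders: 2.

2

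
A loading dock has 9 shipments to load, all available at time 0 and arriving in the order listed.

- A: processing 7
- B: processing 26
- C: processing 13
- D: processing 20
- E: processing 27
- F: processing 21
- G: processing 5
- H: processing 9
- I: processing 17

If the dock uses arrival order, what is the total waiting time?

FIFO (arrival order): A B C D E F G H I.
A: waits 0, runs 0→7
B: waits 7, runs 7→33
C: waits 33, runs 33→46
D: waits 46, runs 46→66
E: waits 66, runs 66→93
F: waits 93, runs 93→114
G: waits 114, runs 114→119
H: waits 119, runs 119→128
I: waits 128, runs 128→145
Sum = 0+7+33+46+66+93+114+119+128 = 606.

606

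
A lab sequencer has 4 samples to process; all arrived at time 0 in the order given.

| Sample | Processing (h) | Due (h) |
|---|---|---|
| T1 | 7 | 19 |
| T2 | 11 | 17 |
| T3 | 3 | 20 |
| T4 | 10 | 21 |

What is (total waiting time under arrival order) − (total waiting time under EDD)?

FIFO (arrival order): T1 T2 T3 T4.
T1: waits 0, runs 0→7
T2: waits 7, runs 7→18
T3: waits 18, runs 18→21
T4: waits 21, runs 21→31
Sum = 0+7+18+21 = 46.
EDD (increasing due date): T2 T1 T3 T4.
T2: waits 0, runs 0→11
T1: waits 11, runs 11→18
T3: waits 18, runs 18→21
T4: waits 21, runs 21→31
Sum = 0+11+18+21 = 50.
Difference = 46 − 50 = -4.

-4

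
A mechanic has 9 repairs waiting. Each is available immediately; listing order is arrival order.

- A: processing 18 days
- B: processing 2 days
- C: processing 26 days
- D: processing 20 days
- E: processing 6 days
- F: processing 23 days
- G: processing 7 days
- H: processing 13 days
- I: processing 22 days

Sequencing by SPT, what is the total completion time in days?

501

SPT (increasing processing time): B E G H A D I F C.
B: 0→2
E: 2→8
G: 8→15
H: 15→28
A: 28→46
D: 46→66
I: 66→88
F: 88→111
C: 111→137
Sum = 2+8+15+28+46+66+88+111+137 = 501.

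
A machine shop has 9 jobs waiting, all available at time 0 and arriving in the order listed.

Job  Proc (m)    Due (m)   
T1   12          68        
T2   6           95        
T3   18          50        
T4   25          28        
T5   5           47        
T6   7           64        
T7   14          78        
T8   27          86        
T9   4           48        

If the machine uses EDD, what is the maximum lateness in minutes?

EDD (increasing due date): T4 T5 T9 T3 T6 T1 T7 T8 T2.
T4: 0→25, due 28, lateness -3
T5: 25→30, due 47, lateness -17
T9: 30→34, due 48, lateness -14
T3: 34→52, due 50, lateness 2
T6: 52→59, due 64, lateness -5
T1: 59→71, due 68, lateness 3
T7: 71→85, due 78, lateness 7
T8: 85→112, due 86, lateness 26
T2: 112→118, due 95, lateness 23
Maximum = 26.

26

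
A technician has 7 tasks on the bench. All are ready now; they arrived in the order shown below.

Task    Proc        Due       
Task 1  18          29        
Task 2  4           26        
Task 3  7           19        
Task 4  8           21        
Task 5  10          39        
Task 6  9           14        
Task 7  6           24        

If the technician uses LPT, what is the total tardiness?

150

LPT (decreasing processing time): Task 1 Task 5 Task 6 Task 4 Task 3 Task 7 Task 2.
Task 1: 0→18, due 29, tardiness 0
Task 5: 18→28, due 39, tardiness 0
Task 6: 28→37, due 14, tardiness 23
Task 4: 37→45, due 21, tardiness 24
Task 3: 45→52, due 19, tardiness 33
Task 7: 52→58, due 24, tardiness 34
Task 2: 58→62, due 26, tardiness 36
Sum = 0+0+23+24+33+34+36 = 150.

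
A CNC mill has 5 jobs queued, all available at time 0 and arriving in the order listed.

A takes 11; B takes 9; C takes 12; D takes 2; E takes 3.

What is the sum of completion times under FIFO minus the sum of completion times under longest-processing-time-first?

FIFO (arrival order): A B C D E.
A: 0→11
B: 11→20
C: 20→32
D: 32→34
E: 34→37
Sum = 11+20+32+34+37 = 134.
LPT (decreasing processing time): C A B E D.
C: 0→12
A: 12→23
B: 23→32
E: 32→35
D: 35→37
Sum = 12+23+32+35+37 = 139.
Difference = 134 − 139 = -5.

-5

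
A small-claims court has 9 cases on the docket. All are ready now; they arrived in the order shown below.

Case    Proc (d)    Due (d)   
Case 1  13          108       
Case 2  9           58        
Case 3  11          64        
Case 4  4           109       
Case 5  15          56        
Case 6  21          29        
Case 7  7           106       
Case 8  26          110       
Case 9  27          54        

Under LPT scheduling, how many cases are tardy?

6

LPT (decreasing processing time): Case 9 Case 8 Case 6 Case 5 Case 1 Case 3 Case 2 Case 7 Case 4.
Case 9: 0→27, due 54, tardiness 0
Case 8: 27→53, due 110, tardiness 0
Case 6: 53→74, due 29, tardiness 45
Case 5: 74→89, due 56, tardiness 33
Case 1: 89→102, due 108, tardiness 0
Case 3: 102→113, due 64, tardiness 49
Case 2: 113→122, due 58, tardiness 64
Case 7: 122→129, due 106, tardiness 23
Case 4: 129→133, due 109, tardiness 24
Late cases: 6.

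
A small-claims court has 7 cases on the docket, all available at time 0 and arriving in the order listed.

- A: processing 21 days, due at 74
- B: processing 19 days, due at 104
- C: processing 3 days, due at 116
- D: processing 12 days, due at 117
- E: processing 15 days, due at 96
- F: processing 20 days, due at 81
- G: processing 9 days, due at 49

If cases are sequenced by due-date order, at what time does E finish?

65

EDD (increasing due date): G A F E B C D.
G: 0→9
A: 9→30
F: 30→50
E: 50→65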